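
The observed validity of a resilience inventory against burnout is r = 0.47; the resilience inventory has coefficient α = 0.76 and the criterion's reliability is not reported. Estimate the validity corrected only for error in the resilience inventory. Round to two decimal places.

Single correction: r_c = r_obs / √r_xx = 0.47 / √0.76 = 0.47 / 0.8718 ≈ 0.54.

0.54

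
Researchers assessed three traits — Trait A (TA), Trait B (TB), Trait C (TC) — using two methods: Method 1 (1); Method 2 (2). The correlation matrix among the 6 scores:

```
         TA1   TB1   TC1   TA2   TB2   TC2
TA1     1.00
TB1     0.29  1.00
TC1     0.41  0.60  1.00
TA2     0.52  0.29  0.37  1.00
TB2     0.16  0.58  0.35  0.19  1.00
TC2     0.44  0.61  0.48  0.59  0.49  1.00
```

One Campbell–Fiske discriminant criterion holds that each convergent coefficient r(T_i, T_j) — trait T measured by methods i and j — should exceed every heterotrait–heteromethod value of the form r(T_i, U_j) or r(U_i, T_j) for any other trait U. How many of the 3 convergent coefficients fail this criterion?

2

Convergent coefficients and their comparison sets:
TA (methods 1·2): 0.52 vs {0.16, 0.29, 0.44, 0.37} → pass.
TB (methods 1·2): 0.58 vs {0.29, 0.16, 0.61, 0.35} → fail.
TC (methods 1·2): 0.48 vs {0.37, 0.44, 0.35, 0.61} → fail.
2 of 3 fail.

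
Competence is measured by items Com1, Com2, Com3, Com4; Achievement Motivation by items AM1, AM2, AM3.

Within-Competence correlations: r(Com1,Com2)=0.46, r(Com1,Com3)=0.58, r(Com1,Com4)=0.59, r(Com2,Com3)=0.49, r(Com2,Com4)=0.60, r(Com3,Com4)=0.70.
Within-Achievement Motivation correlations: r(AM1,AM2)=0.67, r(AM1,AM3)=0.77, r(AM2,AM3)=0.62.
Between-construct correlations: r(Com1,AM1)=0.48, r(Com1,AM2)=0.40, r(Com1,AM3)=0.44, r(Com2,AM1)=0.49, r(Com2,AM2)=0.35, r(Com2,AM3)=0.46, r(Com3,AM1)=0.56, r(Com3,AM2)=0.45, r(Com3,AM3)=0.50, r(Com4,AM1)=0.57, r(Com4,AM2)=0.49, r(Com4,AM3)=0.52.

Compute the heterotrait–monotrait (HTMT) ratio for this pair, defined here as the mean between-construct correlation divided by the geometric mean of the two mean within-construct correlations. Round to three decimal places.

Mean between = 5.71/12 = 0.4758.
Mean within-Com = 3.42/6 = 0.5700; mean within-AM = 2.06/3 = 0.6867.
Geometric mean = √(0.5700 × 0.6867) = 0.6256.
HTMT = 0.4758 / 0.6256 = 0.761.

0.761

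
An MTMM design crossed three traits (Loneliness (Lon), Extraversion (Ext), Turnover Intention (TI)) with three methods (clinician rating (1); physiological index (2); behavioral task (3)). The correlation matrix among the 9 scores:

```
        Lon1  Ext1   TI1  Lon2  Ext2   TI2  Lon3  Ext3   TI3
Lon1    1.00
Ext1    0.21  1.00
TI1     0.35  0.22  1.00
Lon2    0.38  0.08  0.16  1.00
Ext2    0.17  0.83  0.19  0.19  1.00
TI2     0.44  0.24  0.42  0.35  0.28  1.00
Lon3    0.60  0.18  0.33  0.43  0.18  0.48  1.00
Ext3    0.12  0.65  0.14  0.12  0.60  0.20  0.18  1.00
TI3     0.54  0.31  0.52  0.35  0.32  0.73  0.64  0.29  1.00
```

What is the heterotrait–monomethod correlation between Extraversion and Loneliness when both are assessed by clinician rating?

Different traits, same method: r(Ext1, Lon1) = 0.21.

0.21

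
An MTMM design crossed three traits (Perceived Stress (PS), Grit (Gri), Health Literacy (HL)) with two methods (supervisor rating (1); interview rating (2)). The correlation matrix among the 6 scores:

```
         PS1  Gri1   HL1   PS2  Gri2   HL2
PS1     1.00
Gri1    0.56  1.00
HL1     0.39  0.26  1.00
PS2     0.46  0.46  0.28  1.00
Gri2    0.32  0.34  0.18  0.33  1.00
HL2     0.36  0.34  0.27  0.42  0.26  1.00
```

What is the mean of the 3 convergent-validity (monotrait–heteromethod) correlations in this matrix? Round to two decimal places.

Convergent values: 0.46, 0.34, 0.27; mean = 1.07/3 = 0.36.

0.36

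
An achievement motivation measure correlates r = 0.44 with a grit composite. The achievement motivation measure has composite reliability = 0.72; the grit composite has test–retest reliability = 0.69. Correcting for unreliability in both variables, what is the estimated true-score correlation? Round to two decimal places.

0.62

r_true = r_obs / √(r_xx · r_yy) = 0.44 / √(0.72 × 0.69) = 0.44 / √0.4968 = 0.44 / 0.7048 ≈ 0.62.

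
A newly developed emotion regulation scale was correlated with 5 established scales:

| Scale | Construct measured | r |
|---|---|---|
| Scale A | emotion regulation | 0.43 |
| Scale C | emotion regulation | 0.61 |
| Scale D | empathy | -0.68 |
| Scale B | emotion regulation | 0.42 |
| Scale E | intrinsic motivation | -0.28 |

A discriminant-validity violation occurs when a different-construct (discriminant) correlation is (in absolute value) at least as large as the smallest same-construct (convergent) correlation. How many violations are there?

Convergent (same construct = emotion regulation): Scale A, Scale C, Scale B.
Smallest convergent = 0.42. Discriminant |r|: 0.68, 0.28; count ≥ 0.42 → 1.

1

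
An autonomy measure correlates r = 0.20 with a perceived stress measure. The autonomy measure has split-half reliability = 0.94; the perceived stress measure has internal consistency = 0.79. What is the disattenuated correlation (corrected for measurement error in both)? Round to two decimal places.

0.23

r_true = r_obs / √(r_xx · r_yy) = 0.20 / √(0.94 × 0.79) = 0.20 / √0.7426 = 0.20 / 0.8617 ≈ 0.23.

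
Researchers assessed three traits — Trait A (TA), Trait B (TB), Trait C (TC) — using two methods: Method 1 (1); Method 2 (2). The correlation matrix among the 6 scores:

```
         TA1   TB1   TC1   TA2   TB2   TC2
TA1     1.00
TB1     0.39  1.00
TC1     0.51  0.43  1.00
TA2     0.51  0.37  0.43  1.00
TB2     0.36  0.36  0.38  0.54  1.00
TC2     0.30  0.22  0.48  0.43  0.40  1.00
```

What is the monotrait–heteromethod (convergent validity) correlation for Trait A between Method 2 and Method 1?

0.51

Same trait (TA), different methods: r(TA2, TA1) = 0.51.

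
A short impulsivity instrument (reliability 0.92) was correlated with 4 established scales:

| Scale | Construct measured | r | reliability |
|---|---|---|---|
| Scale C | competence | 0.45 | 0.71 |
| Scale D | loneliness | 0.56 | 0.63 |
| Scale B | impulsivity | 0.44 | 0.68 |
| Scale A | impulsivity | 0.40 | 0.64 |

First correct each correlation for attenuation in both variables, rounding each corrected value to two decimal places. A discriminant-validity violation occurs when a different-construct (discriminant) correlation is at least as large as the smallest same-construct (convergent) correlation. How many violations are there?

Disattenuated r (r / √(r_scale · r_new)):
  Scale C (disc): 0.45 / √(0.71·0.92) = 0.56
  Scale D (disc): 0.56 / √(0.63·0.92) = 0.74
  Scale B (conv): 0.44 / √(0.68·0.92) = 0.56
  Scale A (conv): 0.40 / √(0.64·0.92) = 0.52
Smallest convergent = 0.52. Discriminant values: 0.56, 0.74; count ≥ 0.52 → 2.

2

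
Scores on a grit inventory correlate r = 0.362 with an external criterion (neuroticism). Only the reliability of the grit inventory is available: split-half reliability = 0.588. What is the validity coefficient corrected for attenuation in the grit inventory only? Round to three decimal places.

0.472

Single correction: r_c = r_obs / √r_xx = 0.362 / √0.588 = 0.362 / 0.7668 ≈ 0.472.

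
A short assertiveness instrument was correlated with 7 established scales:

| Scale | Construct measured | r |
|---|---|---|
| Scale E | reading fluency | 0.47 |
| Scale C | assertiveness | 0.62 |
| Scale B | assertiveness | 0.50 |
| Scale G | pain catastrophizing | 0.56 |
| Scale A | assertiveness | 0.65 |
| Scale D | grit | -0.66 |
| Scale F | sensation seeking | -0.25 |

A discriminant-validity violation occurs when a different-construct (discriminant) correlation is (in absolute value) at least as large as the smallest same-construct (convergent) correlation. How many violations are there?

2

Convergent (same construct = assertiveness): Scale C, Scale B, Scale A.
Smallest convergent = 0.50. Discriminant |r|: 0.47, 0.56, 0.66, 0.25; count ≥ 0.50 → 2.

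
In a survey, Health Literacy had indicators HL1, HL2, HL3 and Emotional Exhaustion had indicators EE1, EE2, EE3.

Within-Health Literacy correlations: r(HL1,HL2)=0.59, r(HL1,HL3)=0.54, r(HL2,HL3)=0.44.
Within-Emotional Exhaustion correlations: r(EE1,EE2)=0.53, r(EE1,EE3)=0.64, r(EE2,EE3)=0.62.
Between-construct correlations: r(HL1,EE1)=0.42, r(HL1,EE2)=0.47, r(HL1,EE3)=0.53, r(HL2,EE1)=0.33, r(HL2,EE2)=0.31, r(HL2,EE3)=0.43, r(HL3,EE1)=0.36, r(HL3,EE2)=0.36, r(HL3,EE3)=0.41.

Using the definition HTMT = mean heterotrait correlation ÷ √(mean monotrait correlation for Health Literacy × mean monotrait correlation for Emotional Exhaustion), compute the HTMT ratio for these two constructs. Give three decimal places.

Mean heterotrait r = 3.62/9 = 0.4022.
Mean within-HL = 1.57/3 = 0.5233; mean within-EE = 1.79/3 = 0.5967.
Geometric mean = √(0.5233 × 0.5967) = 0.5588.
HTMT = 0.4022 / 0.5588 = 0.720.

0.720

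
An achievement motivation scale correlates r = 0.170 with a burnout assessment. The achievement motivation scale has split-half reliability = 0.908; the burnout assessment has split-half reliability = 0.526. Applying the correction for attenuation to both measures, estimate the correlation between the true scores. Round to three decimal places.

0.246

r_true = r_obs / √(r_xx · r_yy) = 0.170 / √(0.908 × 0.526) = 0.170 / √0.477608 = 0.170 / 0.6911 ≈ 0.246.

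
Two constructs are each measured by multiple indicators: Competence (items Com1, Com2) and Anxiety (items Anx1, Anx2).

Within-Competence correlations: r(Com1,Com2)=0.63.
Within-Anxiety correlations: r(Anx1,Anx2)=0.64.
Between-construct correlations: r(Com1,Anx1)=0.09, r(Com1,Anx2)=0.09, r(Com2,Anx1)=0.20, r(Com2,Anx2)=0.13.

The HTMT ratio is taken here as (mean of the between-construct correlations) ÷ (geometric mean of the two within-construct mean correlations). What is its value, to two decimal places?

Between-construct mean = 0.51/4 = 0.1275.
Mean within-Com = 0.63/1 = 0.6300; mean within-Anx = 0.64/1 = 0.6400.
Geometric mean = √(0.6300 × 0.6400) = 0.6350.
HTMT = 0.1275 / 0.6350 = 0.20.

0.20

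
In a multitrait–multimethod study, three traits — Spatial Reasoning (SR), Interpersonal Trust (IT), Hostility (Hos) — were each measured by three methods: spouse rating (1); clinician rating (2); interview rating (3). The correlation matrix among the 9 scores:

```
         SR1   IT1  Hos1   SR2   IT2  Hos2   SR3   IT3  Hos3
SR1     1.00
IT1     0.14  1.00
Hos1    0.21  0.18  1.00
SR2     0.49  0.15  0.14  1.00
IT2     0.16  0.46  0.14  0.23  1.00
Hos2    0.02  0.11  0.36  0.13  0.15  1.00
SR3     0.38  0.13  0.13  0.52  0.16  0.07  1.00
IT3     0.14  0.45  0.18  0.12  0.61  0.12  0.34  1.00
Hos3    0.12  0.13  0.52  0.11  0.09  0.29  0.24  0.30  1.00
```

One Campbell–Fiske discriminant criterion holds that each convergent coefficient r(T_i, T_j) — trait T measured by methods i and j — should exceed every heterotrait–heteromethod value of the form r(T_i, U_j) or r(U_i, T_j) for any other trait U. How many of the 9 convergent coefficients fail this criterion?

Convergent coefficients and their comparison sets:
SR (methods 1·2): 0.49 vs {0.16, 0.15, 0.02, 0.14} → pass.
SR (methods 1·3): 0.38 vs {0.14, 0.13, 0.12, 0.13} → pass.
SR (methods 2·3): 0.52 vs {0.12, 0.16, 0.11, 0.07} → pass.
IT (methods 1·2): 0.46 vs {0.15, 0.16, 0.11, 0.14} → pass.
IT (methods 1·3): 0.45 vs {0.13, 0.14, 0.13, 0.18} → pass.
IT (methods 2·3): 0.61 vs {0.16, 0.12, 0.09, 0.12} → pass.
Hos (methods 1·2): 0.36 vs {0.14, 0.02, 0.14, 0.11} → pass.
Hos (methods 1·3): 0.52 vs {0.13, 0.12, 0.18, 0.13} → pass.
Hos (methods 2·3): 0.29 vs {0.07, 0.11, 0.12, 0.09} → pass.
0 of 9 fail.

0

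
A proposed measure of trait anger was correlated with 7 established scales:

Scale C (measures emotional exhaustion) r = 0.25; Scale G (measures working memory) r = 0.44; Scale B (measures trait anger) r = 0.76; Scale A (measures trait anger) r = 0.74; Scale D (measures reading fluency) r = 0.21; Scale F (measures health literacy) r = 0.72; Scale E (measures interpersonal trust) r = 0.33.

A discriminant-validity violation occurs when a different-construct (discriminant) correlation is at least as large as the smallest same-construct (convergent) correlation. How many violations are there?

0

Convergent (same construct = trait anger): Scale B, Scale A.
Smallest convergent = 0.74. Discriminant values: 0.25, 0.44, 0.21, 0.72, 0.33; count ≥ 0.74 → 0.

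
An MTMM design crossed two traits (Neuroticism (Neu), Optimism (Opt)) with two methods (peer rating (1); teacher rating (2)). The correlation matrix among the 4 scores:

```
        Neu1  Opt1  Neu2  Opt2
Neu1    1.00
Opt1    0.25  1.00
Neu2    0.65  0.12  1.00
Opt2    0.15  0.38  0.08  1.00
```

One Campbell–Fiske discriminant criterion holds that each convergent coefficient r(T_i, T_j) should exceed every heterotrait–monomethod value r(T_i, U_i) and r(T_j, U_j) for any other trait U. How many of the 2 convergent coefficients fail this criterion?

Checking each validity diagonal entry against its comparison values:
Neu (methods 1·2): 0.65 vs {0.25, 0.08} → pass.
Opt (methods 1·2): 0.38 vs {0.25, 0.08} → pass.
0 of 2 fail.

0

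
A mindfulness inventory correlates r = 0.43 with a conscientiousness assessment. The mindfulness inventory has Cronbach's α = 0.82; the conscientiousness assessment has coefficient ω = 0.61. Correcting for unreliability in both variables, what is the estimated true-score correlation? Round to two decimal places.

r_true = r_obs / √(r_xx · r_yy) = 0.43 / √(0.82 × 0.61) = 0.43 / √0.5002 = 0.43 / 0.7072 ≈ 0.61.

0.61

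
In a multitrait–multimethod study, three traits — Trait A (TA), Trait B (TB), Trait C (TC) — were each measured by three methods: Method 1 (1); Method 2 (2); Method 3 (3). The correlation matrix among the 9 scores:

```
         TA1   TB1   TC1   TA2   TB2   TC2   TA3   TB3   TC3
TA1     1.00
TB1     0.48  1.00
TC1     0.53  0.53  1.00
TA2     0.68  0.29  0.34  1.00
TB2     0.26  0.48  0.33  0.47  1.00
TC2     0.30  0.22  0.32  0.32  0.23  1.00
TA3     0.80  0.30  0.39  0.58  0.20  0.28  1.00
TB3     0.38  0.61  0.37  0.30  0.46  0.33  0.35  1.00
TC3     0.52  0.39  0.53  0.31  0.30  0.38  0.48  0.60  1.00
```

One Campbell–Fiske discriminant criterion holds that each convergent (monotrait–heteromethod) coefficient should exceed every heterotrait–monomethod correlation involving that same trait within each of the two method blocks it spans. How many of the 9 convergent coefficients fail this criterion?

Checking each validity diagonal entry against its comparison values:
TA (methods 1·2): 0.68 vs {0.48, 0.47, 0.53, 0.32} → pass.
TA (methods 1·3): 0.80 vs {0.48, 0.35, 0.53, 0.48} → pass.
TA (methods 2·3): 0.58 vs {0.47, 0.35, 0.32, 0.48} → pass.
TB (methods 1·2): 0.48 vs {0.48, 0.47, 0.53, 0.23} → fail.
TB (methods 1·3): 0.61 vs {0.48, 0.35, 0.53, 0.60} → pass.
TB (methods 2·3): 0.46 vs {0.47, 0.35, 0.23, 0.60} → fail.
TC (methods 1·2): 0.32 vs {0.53, 0.32, 0.53, 0.23} → fail.
TC (methods 1·3): 0.53 vs {0.53, 0.48, 0.53, 0.60} → fail.
TC (methods 2·3): 0.38 vs {0.32, 0.48, 0.23, 0.60} → fail.
5 of 9 fail.

5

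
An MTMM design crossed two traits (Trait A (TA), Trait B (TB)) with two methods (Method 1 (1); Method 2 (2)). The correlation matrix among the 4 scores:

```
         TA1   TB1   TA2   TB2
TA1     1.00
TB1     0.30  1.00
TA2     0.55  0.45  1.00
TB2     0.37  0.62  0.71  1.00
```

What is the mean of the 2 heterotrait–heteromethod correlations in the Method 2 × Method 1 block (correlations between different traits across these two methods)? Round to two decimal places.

0.41

HTHM values (method 2 × method 1): 0.45, 0.37; mean = 0.82/2 = 0.41.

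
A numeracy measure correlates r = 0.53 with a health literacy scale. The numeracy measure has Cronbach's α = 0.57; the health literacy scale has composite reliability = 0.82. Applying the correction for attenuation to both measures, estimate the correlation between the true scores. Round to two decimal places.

r_true = r_obs / √(r_xx · r_yy) = 0.53 / √(0.57 × 0.82) = 0.53 / √0.4674 = 0.53 / 0.6837 ≈ 0.78.

0.78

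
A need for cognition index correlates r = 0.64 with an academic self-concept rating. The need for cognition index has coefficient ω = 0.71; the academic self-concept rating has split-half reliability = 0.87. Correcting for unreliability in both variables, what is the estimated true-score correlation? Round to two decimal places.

0.81

r_true = r_obs / √(r_xx · r_yy) = 0.64 / √(0.71 × 0.87) = 0.64 / √0.6177 = 0.64 / 0.7859 ≈ 0.81.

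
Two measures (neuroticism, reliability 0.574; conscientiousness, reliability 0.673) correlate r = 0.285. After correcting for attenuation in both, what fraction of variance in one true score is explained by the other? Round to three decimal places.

0.210

Disattenuated r = 0.285 / √(0.574 × 0.673) = 0.285 / 0.6215 = 0.4586.
Shared true-score variance = 0.4586² = 0.2103 ≈ 0.210.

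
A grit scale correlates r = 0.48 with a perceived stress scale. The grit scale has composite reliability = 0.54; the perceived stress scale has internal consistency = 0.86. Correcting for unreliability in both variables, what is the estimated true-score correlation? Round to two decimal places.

r_true = r_obs / √(r_xx · r_yy) = 0.48 / √(0.54 × 0.86) = 0.48 / √0.4644 = 0.48 / 0.6815 ≈ 0.70.

0.70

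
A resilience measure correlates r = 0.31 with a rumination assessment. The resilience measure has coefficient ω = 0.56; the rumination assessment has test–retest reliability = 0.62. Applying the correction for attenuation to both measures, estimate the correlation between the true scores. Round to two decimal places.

0.53

r_true = r_obs / √(r_xx · r_yy) = 0.31 / √(0.56 × 0.62) = 0.31 / √0.3472 = 0.31 / 0.5892 ≈ 0.53.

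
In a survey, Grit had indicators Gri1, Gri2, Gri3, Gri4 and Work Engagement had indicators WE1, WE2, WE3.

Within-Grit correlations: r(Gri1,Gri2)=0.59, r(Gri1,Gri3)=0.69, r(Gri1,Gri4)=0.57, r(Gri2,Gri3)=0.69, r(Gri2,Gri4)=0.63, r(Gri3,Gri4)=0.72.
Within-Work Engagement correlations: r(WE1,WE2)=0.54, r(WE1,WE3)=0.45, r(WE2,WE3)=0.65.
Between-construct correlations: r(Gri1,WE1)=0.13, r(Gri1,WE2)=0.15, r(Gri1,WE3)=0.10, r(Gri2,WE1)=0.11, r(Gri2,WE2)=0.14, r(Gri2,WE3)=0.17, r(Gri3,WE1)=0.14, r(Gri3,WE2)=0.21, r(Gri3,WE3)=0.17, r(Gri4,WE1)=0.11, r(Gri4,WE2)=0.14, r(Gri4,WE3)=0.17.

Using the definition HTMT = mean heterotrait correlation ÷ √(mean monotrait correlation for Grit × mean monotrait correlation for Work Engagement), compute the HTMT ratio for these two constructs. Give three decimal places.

Mean between = 1.74/12 = 0.1450.
Mean within-Gri = 3.89/6 = 0.6483; mean within-WE = 1.64/3 = 0.5467.
Geometric mean = √(0.6483 × 0.5467) = 0.5953.
HTMT = 0.1450 / 0.5953 = 0.244.

0.244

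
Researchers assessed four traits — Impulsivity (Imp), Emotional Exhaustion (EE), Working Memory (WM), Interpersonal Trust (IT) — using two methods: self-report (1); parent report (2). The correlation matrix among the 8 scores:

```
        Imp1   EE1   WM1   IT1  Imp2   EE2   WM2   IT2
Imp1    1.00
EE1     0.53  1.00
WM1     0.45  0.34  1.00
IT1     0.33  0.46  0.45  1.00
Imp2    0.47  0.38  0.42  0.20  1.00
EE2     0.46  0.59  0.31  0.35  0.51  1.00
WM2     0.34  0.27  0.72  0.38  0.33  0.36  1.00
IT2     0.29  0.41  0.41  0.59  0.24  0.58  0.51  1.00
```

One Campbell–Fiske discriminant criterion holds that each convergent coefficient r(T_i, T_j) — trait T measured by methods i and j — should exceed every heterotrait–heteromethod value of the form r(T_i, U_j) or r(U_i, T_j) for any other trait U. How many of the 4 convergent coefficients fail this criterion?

0

Convergent coefficients and their comparison sets:
Imp (methods 1·2): 0.47 vs {0.46, 0.38, 0.34, 0.42, 0.29, 0.20} → pass.
EE (methods 1·2): 0.59 vs {0.38, 0.46, 0.27, 0.31, 0.41, 0.35} → pass.
WM (methods 1·2): 0.72 vs {0.42, 0.34, 0.31, 0.27, 0.41, 0.38} → pass.
IT (methods 1·2): 0.59 vs {0.20, 0.29, 0.35, 0.41, 0.38, 0.41} → pass.
0 of 4 fail.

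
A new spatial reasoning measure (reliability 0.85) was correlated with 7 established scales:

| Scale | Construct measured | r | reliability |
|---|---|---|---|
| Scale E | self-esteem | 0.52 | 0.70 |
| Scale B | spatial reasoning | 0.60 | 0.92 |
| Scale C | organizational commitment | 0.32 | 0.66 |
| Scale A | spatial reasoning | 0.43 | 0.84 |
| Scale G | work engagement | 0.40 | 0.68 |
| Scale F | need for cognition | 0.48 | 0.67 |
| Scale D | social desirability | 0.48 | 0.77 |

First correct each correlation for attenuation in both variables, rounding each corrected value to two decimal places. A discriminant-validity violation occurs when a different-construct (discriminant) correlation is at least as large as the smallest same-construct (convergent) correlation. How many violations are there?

Disattenuated r (r / √(r_scale · r_new)):
  Scale E (disc): 0.52 / √(0.70·0.85) = 0.67
  Scale B (conv): 0.60 / √(0.92·0.85) = 0.68
  Scale C (disc): 0.32 / √(0.66·0.85) = 0.43
  Scale A (conv): 0.43 / √(0.84·0.85) = 0.51
  Scale G (disc): 0.40 / √(0.68·0.85) = 0.53
  Scale F (disc): 0.48 / √(0.67·0.85) = 0.64
  Scale D (disc): 0.48 / √(0.77·0.85) = 0.59
Smallest convergent = 0.51. Discriminant values: 0.67, 0.43, 0.53, 0.64, 0.59; count ≥ 0.51 → 4.

4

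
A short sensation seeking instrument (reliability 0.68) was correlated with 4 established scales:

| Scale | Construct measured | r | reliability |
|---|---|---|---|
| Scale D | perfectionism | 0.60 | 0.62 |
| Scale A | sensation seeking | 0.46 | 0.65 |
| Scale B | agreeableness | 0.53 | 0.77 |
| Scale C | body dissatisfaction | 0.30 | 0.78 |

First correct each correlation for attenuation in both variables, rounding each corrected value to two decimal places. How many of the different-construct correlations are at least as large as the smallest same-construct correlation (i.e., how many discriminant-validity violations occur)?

2

Disattenuated r (r / √(r_scale · r_new)):
  Scale D (disc): 0.60 / √(0.62·0.68) = 0.92
  Scale A (conv): 0.46 / √(0.65·0.68) = 0.69
  Scale B (disc): 0.53 / √(0.77·0.68) = 0.73
  Scale C (disc): 0.30 / √(0.78·0.68) = 0.41
Smallest convergent = 0.69. Discriminant values: 0.92, 0.73, 0.41; count ≥ 0.69 → 2.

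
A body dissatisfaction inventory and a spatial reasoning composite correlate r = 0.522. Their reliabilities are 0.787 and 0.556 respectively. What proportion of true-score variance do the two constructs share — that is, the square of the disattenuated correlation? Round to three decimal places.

0.623

Disattenuated r = 0.522 / √(0.787 × 0.556) = 0.522 / 0.6615 = 0.7891.
Shared true-score variance = 0.7891² = 0.6227 ≈ 0.623.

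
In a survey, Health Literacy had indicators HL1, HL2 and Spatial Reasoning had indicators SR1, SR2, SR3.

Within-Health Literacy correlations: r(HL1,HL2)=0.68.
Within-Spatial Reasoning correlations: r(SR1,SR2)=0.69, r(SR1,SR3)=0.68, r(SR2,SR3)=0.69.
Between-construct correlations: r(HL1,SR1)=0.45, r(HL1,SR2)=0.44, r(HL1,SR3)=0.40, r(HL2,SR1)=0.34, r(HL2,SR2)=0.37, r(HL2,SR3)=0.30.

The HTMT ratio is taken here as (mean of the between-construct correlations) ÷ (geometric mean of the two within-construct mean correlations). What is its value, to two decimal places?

0.56

Mean between = 2.30/6 = 0.3833.
Mean within-HL = 0.68/1 = 0.6800; mean within-SR = 2.06/3 = 0.6867.
Geometric mean = √(0.6800 × 0.6867) = 0.6833.
HTMT = 0.3833 / 0.6833 = 0.56.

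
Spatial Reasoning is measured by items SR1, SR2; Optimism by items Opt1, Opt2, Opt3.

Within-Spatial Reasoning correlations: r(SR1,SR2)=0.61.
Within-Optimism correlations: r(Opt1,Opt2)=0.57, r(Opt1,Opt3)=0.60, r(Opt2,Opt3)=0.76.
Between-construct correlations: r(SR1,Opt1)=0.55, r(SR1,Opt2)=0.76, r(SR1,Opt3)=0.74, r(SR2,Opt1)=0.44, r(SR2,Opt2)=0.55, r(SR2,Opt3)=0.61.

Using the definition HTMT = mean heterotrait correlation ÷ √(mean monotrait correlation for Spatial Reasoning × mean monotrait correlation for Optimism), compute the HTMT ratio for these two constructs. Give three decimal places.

0.971

Mean heterotrait r = 3.65/6 = 0.6083.
Mean within-SR = 0.61/1 = 0.6100; mean within-Opt = 1.93/3 = 0.6433.
Geometric mean = √(0.6100 × 0.6433) = 0.6264.
HTMT = 0.6083 / 0.6264 = 0.971.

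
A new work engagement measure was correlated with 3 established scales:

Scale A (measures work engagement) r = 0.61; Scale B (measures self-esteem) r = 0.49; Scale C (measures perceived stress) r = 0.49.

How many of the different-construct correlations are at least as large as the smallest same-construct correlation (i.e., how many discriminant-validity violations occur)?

Convergent (same construct = work engagement): Scale A.
Smallest convergent = 0.61. Discriminant values: 0.49, 0.49; count ≥ 0.61 → 0.

0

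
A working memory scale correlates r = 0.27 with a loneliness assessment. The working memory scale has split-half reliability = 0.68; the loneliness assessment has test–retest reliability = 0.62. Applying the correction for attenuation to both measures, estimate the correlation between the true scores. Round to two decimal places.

0.42

r_true = r_obs / √(r_xx · r_yy) = 0.27 / √(0.68 × 0.62) = 0.27 / √0.4216 = 0.27 / 0.6493 ≈ 0.42.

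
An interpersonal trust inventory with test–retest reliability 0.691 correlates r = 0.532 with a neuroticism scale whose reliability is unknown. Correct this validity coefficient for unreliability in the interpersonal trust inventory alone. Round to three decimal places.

0.640

Single correction: r_c = r_obs / √r_xx = 0.532 / √0.691 = 0.532 / 0.8313 ≈ 0.640.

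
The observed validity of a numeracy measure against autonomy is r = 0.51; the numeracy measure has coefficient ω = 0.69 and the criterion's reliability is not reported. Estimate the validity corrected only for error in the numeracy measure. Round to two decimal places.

Single correction: r_c = r_obs / √r_xx = 0.51 / √0.69 = 0.51 / 0.8307 ≈ 0.61.

0.61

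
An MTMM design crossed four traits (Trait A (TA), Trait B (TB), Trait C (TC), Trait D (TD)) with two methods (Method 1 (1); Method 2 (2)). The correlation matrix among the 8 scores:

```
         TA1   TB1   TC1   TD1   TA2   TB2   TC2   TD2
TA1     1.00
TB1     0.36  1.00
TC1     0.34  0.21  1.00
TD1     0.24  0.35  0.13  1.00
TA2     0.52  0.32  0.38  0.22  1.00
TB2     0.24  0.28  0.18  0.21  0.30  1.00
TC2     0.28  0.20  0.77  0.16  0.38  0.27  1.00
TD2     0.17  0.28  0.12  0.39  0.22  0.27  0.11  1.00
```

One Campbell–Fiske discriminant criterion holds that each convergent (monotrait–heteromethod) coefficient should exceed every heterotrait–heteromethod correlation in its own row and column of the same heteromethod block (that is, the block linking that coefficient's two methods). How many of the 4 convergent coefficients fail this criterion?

1

Each convergent coefficient versus the relevant comparison correlations:
TA (methods 1·2): 0.52 vs {0.24, 0.32, 0.28, 0.38, 0.17, 0.22} → pass.
TB (methods 1·2): 0.28 vs {0.32, 0.24, 0.20, 0.18, 0.28, 0.21} → fail.
TC (methods 1·2): 0.77 vs {0.38, 0.28, 0.18, 0.20, 0.12, 0.16} → pass.
TD (methods 1·2): 0.39 vs {0.22, 0.17, 0.21, 0.28, 0.16, 0.12} → pass.
1 of 4 fail.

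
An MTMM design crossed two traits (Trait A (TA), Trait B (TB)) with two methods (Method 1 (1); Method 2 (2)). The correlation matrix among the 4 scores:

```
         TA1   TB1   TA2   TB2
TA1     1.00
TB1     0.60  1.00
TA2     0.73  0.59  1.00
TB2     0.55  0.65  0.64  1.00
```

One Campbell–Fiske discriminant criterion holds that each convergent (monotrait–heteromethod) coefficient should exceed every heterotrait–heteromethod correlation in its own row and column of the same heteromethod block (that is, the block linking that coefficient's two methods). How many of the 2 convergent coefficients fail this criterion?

Each convergent coefficient versus the relevant comparison correlations:
TA (methods 1·2): 0.73 vs {0.55, 0.59} → pass.
TB (methods 1·2): 0.65 vs {0.59, 0.55} → pass.
0 of 2 fail.

0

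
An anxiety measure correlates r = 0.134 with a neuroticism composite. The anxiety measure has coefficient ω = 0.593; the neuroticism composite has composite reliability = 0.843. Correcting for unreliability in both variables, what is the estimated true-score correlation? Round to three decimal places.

r_true = r_obs / √(r_xx · r_yy) = 0.134 / √(0.593 × 0.843) = 0.134 / √0.499899 = 0.134 / 0.7070 ≈ 0.190.

0.190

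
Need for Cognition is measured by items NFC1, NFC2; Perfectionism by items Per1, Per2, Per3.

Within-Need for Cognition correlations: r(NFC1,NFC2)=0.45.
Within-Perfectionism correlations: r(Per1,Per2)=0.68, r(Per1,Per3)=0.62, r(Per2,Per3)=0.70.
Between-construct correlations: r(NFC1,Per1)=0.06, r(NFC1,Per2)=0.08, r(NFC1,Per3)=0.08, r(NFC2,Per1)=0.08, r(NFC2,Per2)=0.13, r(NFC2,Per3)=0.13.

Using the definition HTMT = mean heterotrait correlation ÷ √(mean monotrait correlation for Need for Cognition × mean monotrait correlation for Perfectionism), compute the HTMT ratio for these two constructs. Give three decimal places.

0.170

Between-construct mean = 0.56/6 = 0.0933.
Mean within-NFC = 0.45/1 = 0.4500; mean within-Per = 2.00/3 = 0.6667.
Geometric mean = √(0.4500 × 0.6667) = 0.5477.
HTMT = 0.0933 / 0.5477 = 0.170.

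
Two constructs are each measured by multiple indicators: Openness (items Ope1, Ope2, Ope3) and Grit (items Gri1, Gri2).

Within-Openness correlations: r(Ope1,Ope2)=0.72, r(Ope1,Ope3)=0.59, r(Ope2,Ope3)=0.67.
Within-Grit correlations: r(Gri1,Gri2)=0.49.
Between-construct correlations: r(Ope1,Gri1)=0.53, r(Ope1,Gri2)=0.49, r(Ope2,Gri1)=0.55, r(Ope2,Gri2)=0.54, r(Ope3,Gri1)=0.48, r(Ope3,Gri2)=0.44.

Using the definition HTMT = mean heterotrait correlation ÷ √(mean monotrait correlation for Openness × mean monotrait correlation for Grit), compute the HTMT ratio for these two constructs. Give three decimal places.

Mean heterotrait r = 3.03/6 = 0.5050.
Mean within-Ope = 1.98/3 = 0.6600; mean within-Gri = 0.49/1 = 0.4900.
Geometric mean = √(0.6600 × 0.4900) = 0.5687.
HTMT = 0.5050 / 0.5687 = 0.888.

0.888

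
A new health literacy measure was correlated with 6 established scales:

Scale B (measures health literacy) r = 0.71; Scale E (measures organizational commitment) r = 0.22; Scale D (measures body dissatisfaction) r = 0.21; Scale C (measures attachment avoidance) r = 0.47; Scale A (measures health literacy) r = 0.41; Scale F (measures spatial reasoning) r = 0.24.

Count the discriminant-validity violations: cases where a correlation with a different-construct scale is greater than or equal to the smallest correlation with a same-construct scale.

Convergent (same construct = health literacy): Scale B, Scale A.
Smallest convergent = 0.41. Discriminant values: 0.22, 0.21, 0.47, 0.24; count ≥ 0.41 → 1.

1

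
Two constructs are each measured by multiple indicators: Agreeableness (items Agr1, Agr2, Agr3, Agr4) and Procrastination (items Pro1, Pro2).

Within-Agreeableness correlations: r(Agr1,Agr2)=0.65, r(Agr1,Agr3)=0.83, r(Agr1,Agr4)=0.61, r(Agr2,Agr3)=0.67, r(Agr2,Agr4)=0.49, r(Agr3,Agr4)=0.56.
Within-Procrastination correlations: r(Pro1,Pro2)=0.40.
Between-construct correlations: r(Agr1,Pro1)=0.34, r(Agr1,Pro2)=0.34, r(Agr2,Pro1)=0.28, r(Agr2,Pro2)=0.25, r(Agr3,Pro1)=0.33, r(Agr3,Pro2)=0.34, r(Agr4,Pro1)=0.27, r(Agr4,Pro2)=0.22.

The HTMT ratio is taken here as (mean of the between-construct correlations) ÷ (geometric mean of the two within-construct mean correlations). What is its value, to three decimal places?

0.588

Mean between = 2.37/8 = 0.2963.
Mean within-Agr = 3.81/6 = 0.6350; mean within-Pro = 0.40/1 = 0.4000.
Geometric mean = √(0.6350 × 0.4000) = 0.5040.
HTMT = 0.2963 / 0.5040 = 0.588.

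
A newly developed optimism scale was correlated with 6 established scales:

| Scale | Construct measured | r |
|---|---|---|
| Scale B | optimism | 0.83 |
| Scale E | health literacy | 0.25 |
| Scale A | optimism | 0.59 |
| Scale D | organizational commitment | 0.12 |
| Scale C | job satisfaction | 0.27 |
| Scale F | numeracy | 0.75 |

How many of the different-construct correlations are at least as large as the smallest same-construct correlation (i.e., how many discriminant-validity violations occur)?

1

Convergent (same construct = optimism): Scale B, Scale A.
Smallest convergent = 0.59. Discriminant values: 0.25, 0.12, 0.27, 0.75; count ≥ 0.59 → 1.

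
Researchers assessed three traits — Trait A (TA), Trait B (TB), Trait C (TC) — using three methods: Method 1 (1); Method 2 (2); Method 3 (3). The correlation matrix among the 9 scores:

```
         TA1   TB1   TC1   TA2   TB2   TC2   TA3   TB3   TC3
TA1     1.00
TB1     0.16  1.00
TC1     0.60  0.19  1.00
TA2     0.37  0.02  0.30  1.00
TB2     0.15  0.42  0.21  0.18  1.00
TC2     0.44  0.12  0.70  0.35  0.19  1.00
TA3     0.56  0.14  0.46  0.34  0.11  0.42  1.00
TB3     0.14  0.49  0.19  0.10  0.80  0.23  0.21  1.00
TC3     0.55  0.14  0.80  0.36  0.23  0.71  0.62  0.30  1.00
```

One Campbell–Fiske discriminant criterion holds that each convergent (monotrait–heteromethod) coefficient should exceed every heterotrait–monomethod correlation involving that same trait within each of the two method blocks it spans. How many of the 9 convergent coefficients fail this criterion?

3

Checking each validity diagonal entry against its comparison values:
TA (methods 1·2): 0.37 vs {0.16, 0.18, 0.60, 0.35} → fail.
TA (methods 1·3): 0.56 vs {0.16, 0.21, 0.60, 0.62} → fail.
TA (methods 2·3): 0.34 vs {0.18, 0.21, 0.35, 0.62} → fail.
TB (methods 1·2): 0.42 vs {0.16, 0.18, 0.19, 0.19} → pass.
TB (methods 1·3): 0.49 vs {0.16, 0.21, 0.19, 0.30} → pass.
TB (methods 2·3): 0.80 vs {0.18, 0.21, 0.19, 0.30} → pass.
TC (methods 1·2): 0.70 vs {0.60, 0.35, 0.19, 0.19} → pass.
TC (methods 1·3): 0.80 vs {0.60, 0.62, 0.19, 0.30} → pass.
TC (methods 2·3): 0.71 vs {0.35, 0.62, 0.19, 0.30} → pass.
3 of 9 fail.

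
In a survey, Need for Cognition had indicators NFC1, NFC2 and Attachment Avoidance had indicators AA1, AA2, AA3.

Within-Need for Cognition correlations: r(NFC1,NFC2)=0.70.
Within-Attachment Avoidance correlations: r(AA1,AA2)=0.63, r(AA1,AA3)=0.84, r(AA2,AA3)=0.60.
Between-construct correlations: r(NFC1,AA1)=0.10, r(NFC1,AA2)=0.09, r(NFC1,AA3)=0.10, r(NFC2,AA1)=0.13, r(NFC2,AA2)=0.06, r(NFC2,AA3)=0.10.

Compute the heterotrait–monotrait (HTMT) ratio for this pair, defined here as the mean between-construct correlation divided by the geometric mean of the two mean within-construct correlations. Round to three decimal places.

Mean heterotrait r = 0.58/6 = 0.0967.
Mean within-NFC = 0.70/1 = 0.7000; mean within-AA = 2.07/3 = 0.6900.
Geometric mean = √(0.7000 × 0.6900) = 0.6950.
HTMT = 0.0967 / 0.6950 = 0.139.

0.139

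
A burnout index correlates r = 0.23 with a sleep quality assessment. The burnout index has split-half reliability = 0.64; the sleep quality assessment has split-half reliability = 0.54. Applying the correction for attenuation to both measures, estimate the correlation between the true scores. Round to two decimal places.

0.39

r_true = r_obs / √(r_xx · r_yy) = 0.23 / √(0.64 × 0.54) = 0.23 / √0.3456 = 0.23 / 0.5879 ≈ 0.39.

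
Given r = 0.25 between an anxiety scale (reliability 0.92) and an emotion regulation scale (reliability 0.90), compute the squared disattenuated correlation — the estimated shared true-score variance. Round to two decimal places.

0.08

Disattenuated r = 0.25 / √(0.92 × 0.90) = 0.25 / 0.9099 = 0.2748.
Shared true-score variance = 0.2748² = 0.0755 ≈ 0.08.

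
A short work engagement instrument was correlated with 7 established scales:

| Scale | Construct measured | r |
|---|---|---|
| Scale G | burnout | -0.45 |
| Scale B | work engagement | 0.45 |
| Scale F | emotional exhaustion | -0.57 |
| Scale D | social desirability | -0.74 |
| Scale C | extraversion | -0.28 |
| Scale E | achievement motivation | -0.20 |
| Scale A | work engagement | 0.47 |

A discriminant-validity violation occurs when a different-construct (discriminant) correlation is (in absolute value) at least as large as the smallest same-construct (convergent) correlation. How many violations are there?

Convergent (same construct = work engagement): Scale B, Scale A.
Smallest convergent = 0.45. Discriminant |r|: 0.45, 0.57, 0.74, 0.28, 0.20; count ≥ 0.45 → 3.

3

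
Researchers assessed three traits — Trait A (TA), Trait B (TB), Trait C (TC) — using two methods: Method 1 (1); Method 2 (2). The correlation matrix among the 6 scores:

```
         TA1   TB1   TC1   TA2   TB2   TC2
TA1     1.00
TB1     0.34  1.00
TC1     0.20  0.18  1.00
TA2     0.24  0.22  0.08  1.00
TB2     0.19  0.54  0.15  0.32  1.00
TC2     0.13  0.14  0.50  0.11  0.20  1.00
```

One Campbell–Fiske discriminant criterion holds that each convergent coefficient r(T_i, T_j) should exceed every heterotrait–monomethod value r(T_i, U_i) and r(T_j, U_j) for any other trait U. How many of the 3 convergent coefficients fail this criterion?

1

Convergent coefficients and their comparison sets:
TA (methods 1·2): 0.24 vs {0.34, 0.32, 0.20, 0.11} → fail.
TB (methods 1·2): 0.54 vs {0.34, 0.32, 0.18, 0.20} → pass.
TC (methods 1·2): 0.50 vs {0.20, 0.11, 0.18, 0.20} → pass.
1 of 3 fail.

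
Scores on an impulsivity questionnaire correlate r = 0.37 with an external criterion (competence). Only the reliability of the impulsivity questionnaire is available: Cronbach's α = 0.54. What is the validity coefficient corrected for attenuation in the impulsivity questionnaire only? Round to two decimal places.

Single correction: r_c = r_obs / √r_xx = 0.37 / √0.54 = 0.37 / 0.7348 ≈ 0.50.

0.50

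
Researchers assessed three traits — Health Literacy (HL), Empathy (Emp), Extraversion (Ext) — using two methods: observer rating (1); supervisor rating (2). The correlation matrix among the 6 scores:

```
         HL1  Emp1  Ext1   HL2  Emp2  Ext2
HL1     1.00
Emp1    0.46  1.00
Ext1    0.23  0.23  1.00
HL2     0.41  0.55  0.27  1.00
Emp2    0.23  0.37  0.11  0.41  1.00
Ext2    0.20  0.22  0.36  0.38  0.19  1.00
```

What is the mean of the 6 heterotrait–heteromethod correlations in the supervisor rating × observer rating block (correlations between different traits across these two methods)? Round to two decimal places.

0.26

HTHM values (method 2 × method 1): 0.55, 0.27, 0.23, 0.11, 0.20, 0.22; mean = 1.58/6 = 0.26.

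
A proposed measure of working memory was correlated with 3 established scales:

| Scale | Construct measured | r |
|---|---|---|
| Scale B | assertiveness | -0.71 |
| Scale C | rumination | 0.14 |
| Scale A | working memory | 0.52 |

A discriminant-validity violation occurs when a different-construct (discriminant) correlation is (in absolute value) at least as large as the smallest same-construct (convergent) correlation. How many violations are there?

Convergent (same construct = working memory): Scale A.
Smallest convergent = 0.52. Discriminant |r|: 0.71, 0.14; count ≥ 0.52 → 1.

1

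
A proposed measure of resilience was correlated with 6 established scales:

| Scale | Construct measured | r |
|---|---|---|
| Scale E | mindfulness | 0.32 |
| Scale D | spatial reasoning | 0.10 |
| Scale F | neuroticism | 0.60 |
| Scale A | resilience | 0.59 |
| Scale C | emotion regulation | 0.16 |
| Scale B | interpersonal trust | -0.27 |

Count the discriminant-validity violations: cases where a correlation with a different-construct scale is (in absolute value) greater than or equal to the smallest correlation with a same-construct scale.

1

Convergent (same construct = resilience): Scale A.
Smallest convergent = 0.59. Discriminant |r|: 0.32, 0.10, 0.60, 0.16, 0.27; count ≥ 0.59 → 1.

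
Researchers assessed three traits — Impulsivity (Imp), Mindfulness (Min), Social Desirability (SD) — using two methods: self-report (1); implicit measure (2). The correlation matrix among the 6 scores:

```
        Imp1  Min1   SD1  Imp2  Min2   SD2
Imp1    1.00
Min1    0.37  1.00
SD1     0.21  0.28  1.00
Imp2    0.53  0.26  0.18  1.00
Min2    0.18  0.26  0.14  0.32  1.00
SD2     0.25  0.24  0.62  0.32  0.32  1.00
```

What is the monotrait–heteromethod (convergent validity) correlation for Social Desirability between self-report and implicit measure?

0.62

Same trait (SD), different methods: r(SD1, SD2) = 0.62.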